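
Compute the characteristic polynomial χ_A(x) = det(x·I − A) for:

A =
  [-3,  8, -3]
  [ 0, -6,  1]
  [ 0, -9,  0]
x^3 + 9*x^2 + 27*x + 27

Expanding det(x·I − A) (e.g. by cofactor expansion or by noting that A is similar to its Jordan form J, which has the same characteristic polynomial as A) gives
  χ_A(x) = x^3 + 9*x^2 + 27*x + 27
which factors as (x + 3)^3. The eigenvalues (with algebraic multiplicities) are λ = -3 with multiplicity 3.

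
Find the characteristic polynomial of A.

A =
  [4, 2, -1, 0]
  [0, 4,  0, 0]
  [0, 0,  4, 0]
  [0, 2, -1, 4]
x^4 - 16*x^3 + 96*x^2 - 256*x + 256

Expanding det(x·I − A) (e.g. by cofactor expansion or by noting that A is similar to its Jordan form J, which has the same characteristic polynomial as A) gives
  χ_A(x) = x^4 - 16*x^3 + 96*x^2 - 256*x + 256
which factors as (x - 4)^4. The eigenvalues (with algebraic multiplicities) are λ = 4 with multiplicity 4.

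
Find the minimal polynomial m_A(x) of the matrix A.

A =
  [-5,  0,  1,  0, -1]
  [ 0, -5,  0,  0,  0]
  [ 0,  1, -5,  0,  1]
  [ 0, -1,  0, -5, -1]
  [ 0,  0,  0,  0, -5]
x^3 + 15*x^2 + 75*x + 125

The characteristic polynomial is χ_A(x) = (x + 5)^5, so the eigenvalues are known. The minimal polynomial is
  m_A(x) = Π_λ (x − λ)^{k_λ}
where k_λ is the size of the *largest* Jordan block for λ (equivalently, the smallest k with (A − λI)^k v = 0 for every generalised eigenvector v of λ).

  λ = -5: largest Jordan block has size 3, contributing (x + 5)^3

So m_A(x) = (x + 5)^3 = x^3 + 15*x^2 + 75*x + 125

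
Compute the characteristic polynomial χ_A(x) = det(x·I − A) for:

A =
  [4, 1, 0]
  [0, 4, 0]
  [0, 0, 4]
x^3 - 12*x^2 + 48*x - 64

Expanding det(x·I − A) (e.g. by cofactor expansion or by noting that A is similar to its Jordan form J, which has the same characteristic polynomial as A) gives
  χ_A(x) = x^3 - 12*x^2 + 48*x - 64
which factors as (x - 4)^3. The eigenvalues (with algebraic multiplicities) are λ = 4 with multiplicity 3.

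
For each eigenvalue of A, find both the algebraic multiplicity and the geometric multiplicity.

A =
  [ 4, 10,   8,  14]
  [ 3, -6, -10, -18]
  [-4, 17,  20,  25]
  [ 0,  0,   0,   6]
λ = 6: alg = 4, geom = 2

Step 1 — factor the characteristic polynomial to read off the algebraic multiplicities:
  χ_A(x) = (x - 6)^4

Step 2 — compute geometric multiplicities via the rank-nullity identity g(λ) = n − rank(A − λI):
  rank(A − (6)·I) = 2, so dim ker(A − (6)·I) = n − 2 = 2

Summary:
  λ = 6: algebraic multiplicity = 4, geometric multiplicity = 2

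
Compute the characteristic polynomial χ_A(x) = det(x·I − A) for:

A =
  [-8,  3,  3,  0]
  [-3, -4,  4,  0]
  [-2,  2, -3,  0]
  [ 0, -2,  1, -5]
x^4 + 20*x^3 + 150*x^2 + 500*x + 625

Expanding det(x·I − A) (e.g. by cofactor expansion or by noting that A is similar to its Jordan form J, which has the same characteristic polynomial as A) gives
  χ_A(x) = x^4 + 20*x^3 + 150*x^2 + 500*x + 625
which factors as (x + 5)^4. The eigenvalues (with algebraic multiplicities) are λ = -5 with multiplicity 4.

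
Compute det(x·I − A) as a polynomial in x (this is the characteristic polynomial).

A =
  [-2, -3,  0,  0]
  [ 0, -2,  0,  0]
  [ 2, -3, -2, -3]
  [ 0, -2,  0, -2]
x^4 + 8*x^3 + 24*x^2 + 32*x + 16

Expanding det(x·I − A) (e.g. by cofactor expansion or by noting that A is similar to its Jordan form J, which has the same characteristic polynomial as A) gives
  χ_A(x) = x^4 + 8*x^3 + 24*x^2 + 32*x + 16
which factors as (x + 2)^4. The eigenvalues (with algebraic multiplicities) are λ = -2 with multiplicity 4.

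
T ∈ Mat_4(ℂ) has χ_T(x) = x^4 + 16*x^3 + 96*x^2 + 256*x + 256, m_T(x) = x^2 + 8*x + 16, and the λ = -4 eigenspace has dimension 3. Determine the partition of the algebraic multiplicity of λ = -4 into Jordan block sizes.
Block sizes for λ = -4: [2, 1, 1]

Step 1 — from the characteristic polynomial, algebraic multiplicity of λ = -4 is 4. From dim ker(T − (-4)·I) = 3, there are exactly 3 Jordan blocks for λ = -4.
Step 2 — from the minimal polynomial, the factor (x + 4)^2 tells us the largest block for λ = -4 has size 2.
Step 3 — with total size 4, 3 blocks, and largest block 2, the block sizes (in nonincreasing order) are [2, 1, 1].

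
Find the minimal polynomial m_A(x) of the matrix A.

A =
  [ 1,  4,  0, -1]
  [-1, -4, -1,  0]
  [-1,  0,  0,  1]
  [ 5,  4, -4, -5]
x^2 + 4*x + 4

The characteristic polynomial is χ_A(x) = (x + 2)^4, so the eigenvalues are known. The minimal polynomial is
  m_A(x) = Π_λ (x − λ)^{k_λ}
where k_λ is the size of the *largest* Jordan block for λ (equivalently, the smallest k with (A − λI)^k v = 0 for every generalised eigenvector v of λ).

  λ = -2: largest Jordan block has size 2, contributing (x + 2)^2

So m_A(x) = (x + 2)^2 = x^2 + 4*x + 4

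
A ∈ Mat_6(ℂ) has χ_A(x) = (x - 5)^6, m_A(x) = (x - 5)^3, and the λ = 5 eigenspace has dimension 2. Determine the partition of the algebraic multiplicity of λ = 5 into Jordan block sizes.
Block sizes for λ = 5: [3, 3]

Step 1 — from the characteristic polynomial, algebraic multiplicity of λ = 5 is 6. From dim ker(A − (5)·I) = 2, there are exactly 2 Jordan blocks for λ = 5.
Step 2 — from the minimal polynomial, the factor (x − 5)^3 tells us the largest block for λ = 5 has size 3.
Step 3 — with total size 6, 2 blocks, and largest block 3, the block sizes (in nonincreasing order) are [3, 3].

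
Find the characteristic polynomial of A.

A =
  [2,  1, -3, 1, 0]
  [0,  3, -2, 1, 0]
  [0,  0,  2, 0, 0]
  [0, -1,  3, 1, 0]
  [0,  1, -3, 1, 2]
x^5 - 10*x^4 + 40*x^3 - 80*x^2 + 80*x - 32

Expanding det(x·I − A) (e.g. by cofactor expansion or by noting that A is similar to its Jordan form J, which has the same characteristic polynomial as A) gives
  χ_A(x) = x^5 - 10*x^4 + 40*x^3 - 80*x^2 + 80*x - 32
which factors as (x - 2)^5. The eigenvalues (with algebraic multiplicities) are λ = 2 with multiplicity 5.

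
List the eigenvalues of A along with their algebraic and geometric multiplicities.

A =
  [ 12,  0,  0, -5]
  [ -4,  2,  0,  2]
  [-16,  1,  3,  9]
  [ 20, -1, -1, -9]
λ = 2: alg = 4, geom = 2

Step 1 — factor the characteristic polynomial to read off the algebraic multiplicities:
  χ_A(x) = (x - 2)^4

Step 2 — compute geometric multiplicities via the rank-nullity identity g(λ) = n − rank(A − λI):
  rank(A − (2)·I) = 2, so dim ker(A − (2)·I) = n − 2 = 2

Summary:
  λ = 2: algebraic multiplicity = 4, geometric multiplicity = 2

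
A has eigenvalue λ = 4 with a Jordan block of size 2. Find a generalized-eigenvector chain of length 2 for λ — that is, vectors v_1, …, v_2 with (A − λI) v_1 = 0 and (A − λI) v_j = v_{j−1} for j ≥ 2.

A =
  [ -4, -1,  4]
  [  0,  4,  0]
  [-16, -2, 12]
A Jordan chain for λ = 4 of length 2:
v_1 = (-8, 0, -16)ᵀ
v_2 = (1, 0, 0)ᵀ

Let N = A − (4)·I. We want v_2 with N^2 v_2 = 0 but N^1 v_2 ≠ 0; then v_{j-1} := N · v_j for j = 2, …, 2.

Pick v_2 = (1, 0, 0)ᵀ.
Then v_1 = N · v_2 = (-8, 0, -16)ᵀ.

Sanity check: (A − (4)·I) v_1 = (0, 0, 0)ᵀ = 0. ✓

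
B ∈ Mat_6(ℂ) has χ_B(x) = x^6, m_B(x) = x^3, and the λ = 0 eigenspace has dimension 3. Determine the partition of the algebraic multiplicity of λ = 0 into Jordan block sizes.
Block sizes for λ = 0: [3, 2, 1]

Step 1 — from the characteristic polynomial, algebraic multiplicity of λ = 0 is 6. From dim ker(B − (0)·I) = 3, there are exactly 3 Jordan blocks for λ = 0.
Step 2 — from the minimal polynomial, the factor (x − 0)^3 tells us the largest block for λ = 0 has size 3.
Step 3 — with total size 6, 3 blocks, and largest block 3, the block sizes (in nonincreasing order) are [3, 2, 1].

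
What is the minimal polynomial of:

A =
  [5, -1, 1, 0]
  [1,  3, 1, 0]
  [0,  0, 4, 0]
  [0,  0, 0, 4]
x^2 - 8*x + 16

The characteristic polynomial is χ_A(x) = (x - 4)^4, so the eigenvalues are known. The minimal polynomial is
  m_A(x) = Π_λ (x − λ)^{k_λ}
where k_λ is the size of the *largest* Jordan block for λ (equivalently, the smallest k with (A − λI)^k v = 0 for every generalised eigenvector v of λ).

  λ = 4: largest Jordan block has size 2, contributing (x − 4)^2

So m_A(x) = (x - 4)^2 = x^2 - 8*x + 16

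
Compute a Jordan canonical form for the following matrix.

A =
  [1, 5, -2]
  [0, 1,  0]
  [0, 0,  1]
J_2(1) ⊕ J_1(1)

The characteristic polynomial is
  det(x·I − A) = x^3 - 3*x^2 + 3*x - 1 = (x - 1)^3

Eigenvalues and multiplicities (the geometric multiplicity of λ is n − rank(A − λI), which equals the number of Jordan blocks for λ):
  λ = 1: algebraic multiplicity = 3, geometric multiplicity = 2

Determining the block sizes for each eigenvalue:
  λ = 1: 2 blocks summing to 3 forces exactly one block of size 2 and the rest size 1 → block sizes [2, 1]

Assembling the blocks gives a Jordan form
J =
  [1, 1, 0]
  [0, 1, 0]
  [0, 0, 1]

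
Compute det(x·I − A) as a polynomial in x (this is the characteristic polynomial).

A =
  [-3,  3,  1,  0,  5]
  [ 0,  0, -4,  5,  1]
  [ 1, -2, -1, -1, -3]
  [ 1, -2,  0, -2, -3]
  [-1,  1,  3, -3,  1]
x^5 + 5*x^4 + 10*x^3 + 10*x^2 + 5*x + 1

Expanding det(x·I − A) (e.g. by cofactor expansion or by noting that A is similar to its Jordan form J, which has the same characteristic polynomial as A) gives
  χ_A(x) = x^5 + 5*x^4 + 10*x^3 + 10*x^2 + 5*x + 1
which factors as (x + 1)^5. The eigenvalues (with algebraic multiplicities) are λ = -1 with multiplicity 5.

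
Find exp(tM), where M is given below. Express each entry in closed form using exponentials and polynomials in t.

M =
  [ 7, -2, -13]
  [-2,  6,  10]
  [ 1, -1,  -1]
e^{tM} =
  [3*t*exp(4*t) + exp(4*t), 3*t^2*exp(4*t)/2 - 2*t*exp(4*t), 3*t^2*exp(4*t) - 13*t*exp(4*t)]
  [-2*t*exp(4*t), -t^2*exp(4*t) + 2*t*exp(4*t) + exp(4*t), -2*t^2*exp(4*t) + 10*t*exp(4*t)]
  [t*exp(4*t), t^2*exp(4*t)/2 - t*exp(4*t), t^2*exp(4*t) - 5*t*exp(4*t) + exp(4*t)]

Strategy: write M = P · J · P⁻¹ where J is a Jordan canonical form, so e^{tM} = P · e^{tJ} · P⁻¹, and e^{tJ} can be computed block-by-block.

M has Jordan form
J =
  [4, 1, 0]
  [0, 4, 1]
  [0, 0, 4]
(up to reordering of blocks).

Per-block formulas:
  For a 3×3 Jordan block J_3(4): exp(t · J_3(4)) = e^(4t)·(I + t·N + (t^2/2)·N^2), where N is the 3×3 nilpotent shift.

After assembling e^{tJ} and conjugating by P, we get:

e^{tM} =
  [3*t*exp(4*t) + exp(4*t), 3*t^2*exp(4*t)/2 - 2*t*exp(4*t), 3*t^2*exp(4*t) - 13*t*exp(4*t)]
  [-2*t*exp(4*t), -t^2*exp(4*t) + 2*t*exp(4*t) + exp(4*t), -2*t^2*exp(4*t) + 10*t*exp(4*t)]
  [t*exp(4*t), t^2*exp(4*t)/2 - t*exp(4*t), t^2*exp(4*t) - 5*t*exp(4*t) + exp(4*t)]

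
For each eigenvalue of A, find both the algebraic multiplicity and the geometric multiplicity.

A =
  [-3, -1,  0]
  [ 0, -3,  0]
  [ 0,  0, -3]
λ = -3: alg = 3, geom = 2

Step 1 — factor the characteristic polynomial to read off the algebraic multiplicities:
  χ_A(x) = (x + 3)^3

Step 2 — compute geometric multiplicities via the rank-nullity identity g(λ) = n − rank(A − λI):
  rank(A − (-3)·I) = 1, so dim ker(A − (-3)·I) = n − 1 = 2

Summary:
  λ = -3: algebraic multiplicity = 3, geometric multiplicity = 2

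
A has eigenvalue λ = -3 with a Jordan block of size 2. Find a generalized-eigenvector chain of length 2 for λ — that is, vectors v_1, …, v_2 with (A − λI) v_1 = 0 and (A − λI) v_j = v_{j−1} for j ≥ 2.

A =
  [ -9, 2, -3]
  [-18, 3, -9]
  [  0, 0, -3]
A Jordan chain for λ = -3 of length 2:
v_1 = (-6, -18, 0)ᵀ
v_2 = (1, 0, 0)ᵀ

Let N = A − (-3)·I. We want v_2 with N^2 v_2 = 0 but N^1 v_2 ≠ 0; then v_{j-1} := N · v_j for j = 2, …, 2.

Pick v_2 = (1, 0, 0)ᵀ.
Then v_1 = N · v_2 = (-6, -18, 0)ᵀ.

Sanity check: (A − (-3)·I) v_1 = (0, 0, 0)ᵀ = 0. ✓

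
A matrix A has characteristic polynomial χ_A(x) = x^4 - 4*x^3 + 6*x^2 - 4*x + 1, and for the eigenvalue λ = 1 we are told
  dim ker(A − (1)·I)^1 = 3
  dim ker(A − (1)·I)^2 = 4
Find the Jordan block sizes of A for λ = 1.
Block sizes for λ = 1: [2, 1, 1]

From the dimensions of kernels of powers, the number of Jordan blocks of size at least j is d_j − d_{j−1} where d_j = dim ker(N^j) (with d_0 = 0). Computing the differences gives [3, 1].
The number of blocks of size exactly k is (#blocks of size ≥ k) − (#blocks of size ≥ k + 1), so the partition is: 2 block(s) of size 1, 1 block(s) of size 2.
In nonincreasing order the block sizes are [2, 1, 1].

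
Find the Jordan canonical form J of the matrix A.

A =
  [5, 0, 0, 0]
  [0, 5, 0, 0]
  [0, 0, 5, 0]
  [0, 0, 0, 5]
J_1(5) ⊕ J_1(5) ⊕ J_1(5) ⊕ J_1(5)

The characteristic polynomial is
  det(x·I − A) = x^4 - 20*x^3 + 150*x^2 - 500*x + 625 = (x - 5)^4

Eigenvalues and multiplicities (the geometric multiplicity of λ is n − rank(A − λI), which equals the number of Jordan blocks for λ):
  λ = 5: algebraic multiplicity = 4, geometric multiplicity = 4

Determining the block sizes for each eigenvalue:
  λ = 5: gm = am = 4, so every block has size 1 → block sizes [1, 1, 1, 1]

Assembling the blocks gives a Jordan form
J =
  [5, 0, 0, 0]
  [0, 5, 0, 0]
  [0, 0, 5, 0]
  [0, 0, 0, 5]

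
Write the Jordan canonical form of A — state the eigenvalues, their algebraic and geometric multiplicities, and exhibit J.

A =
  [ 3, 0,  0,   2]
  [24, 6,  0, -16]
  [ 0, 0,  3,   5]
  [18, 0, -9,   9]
J_1(3) ⊕ J_2(6) ⊕ J_1(6)

The characteristic polynomial is
  det(x·I − A) = x^4 - 21*x^3 + 162*x^2 - 540*x + 648 = (x - 6)^3*(x - 3)

Eigenvalues and multiplicities (the geometric multiplicity of λ is n − rank(A − λI), which equals the number of Jordan blocks for λ):
  λ = 3: algebraic multiplicity = 1, geometric multiplicity = 1
  λ = 6: algebraic multiplicity = 3, geometric multiplicity = 2

Determining the block sizes for each eigenvalue:
  λ = 3: one block (gm = 1), so the single block has size am = 1 → block sizes [1]
  λ = 6: 2 blocks summing to 3 forces exactly one block of size 2 and the rest size 1 → block sizes [2, 1]

Assembling the blocks gives a Jordan form
J =
  [3, 0, 0, 0]
  [0, 6, 1, 0]
  [0, 0, 6, 0]
  [0, 0, 0, 6]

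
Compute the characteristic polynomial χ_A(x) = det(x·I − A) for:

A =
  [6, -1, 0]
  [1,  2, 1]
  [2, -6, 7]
x^3 - 15*x^2 + 75*x - 125

Expanding det(x·I − A) (e.g. by cofactor expansion or by noting that A is similar to its Jordan form J, which has the same characteristic polynomial as A) gives
  χ_A(x) = x^3 - 15*x^2 + 75*x - 125
which factors as (x - 5)^3. The eigenvalues (with algebraic multiplicities) are λ = 5 with multiplicity 3.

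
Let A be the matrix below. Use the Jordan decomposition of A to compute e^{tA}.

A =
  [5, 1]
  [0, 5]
e^{tA} =
  [exp(5*t), t*exp(5*t)]
  [0, exp(5*t)]

Strategy: write A = P · J · P⁻¹ where J is a Jordan canonical form, so e^{tA} = P · e^{tJ} · P⁻¹, and e^{tJ} can be computed block-by-block.

A has Jordan form
J =
  [5, 1]
  [0, 5]
(up to reordering of blocks).

Per-block formulas:
  For a 2×2 Jordan block J_2(5): exp(t · J_2(5)) = e^(5t)·(I + t·N), where N is the 2×2 nilpotent shift.

After assembling e^{tJ} and conjugating by P, we get:

e^{tA} =
  [exp(5*t), t*exp(5*t)]
  [0, exp(5*t)]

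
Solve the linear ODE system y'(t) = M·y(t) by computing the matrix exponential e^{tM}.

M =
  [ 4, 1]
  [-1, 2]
e^{tM} =
  [t*exp(3*t) + exp(3*t), t*exp(3*t)]
  [-t*exp(3*t), -t*exp(3*t) + exp(3*t)]

Strategy: write M = P · J · P⁻¹ where J is a Jordan canonical form, so e^{tM} = P · e^{tJ} · P⁻¹, and e^{tJ} can be computed block-by-block.

M has Jordan form
J =
  [3, 1]
  [0, 3]
(up to reordering of blocks).

Per-block formulas:
  For a 2×2 Jordan block J_2(3): exp(t · J_2(3)) = e^(3t)·(I + t·N), where N is the 2×2 nilpotent shift.

After assembling e^{tJ} and conjugating by P, we get:

e^{tM} =
  [t*exp(3*t) + exp(3*t), t*exp(3*t)]
  [-t*exp(3*t), -t*exp(3*t) + exp(3*t)]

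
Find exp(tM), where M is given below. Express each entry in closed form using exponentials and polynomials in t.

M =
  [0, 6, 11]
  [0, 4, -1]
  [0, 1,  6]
e^{tM} =
  [1, t*exp(5*t) + exp(5*t) - 1, t*exp(5*t) + 2*exp(5*t) - 2]
  [0, -t*exp(5*t) + exp(5*t), -t*exp(5*t)]
  [0, t*exp(5*t), t*exp(5*t) + exp(5*t)]

Strategy: write M = P · J · P⁻¹ where J is a Jordan canonical form, so e^{tM} = P · e^{tJ} · P⁻¹, and e^{tJ} can be computed block-by-block.

M has Jordan form
J =
  [0, 0, 0]
  [0, 5, 1]
  [0, 0, 5]
(up to reordering of blocks).

Per-block formulas:
  For a 2×2 Jordan block J_2(5): exp(t · J_2(5)) = e^(5t)·(I + t·N), where N is the 2×2 nilpotent shift.
  For a 1×1 block at λ = 0: exp(t · [0]) = [e^(0t)].

After assembling e^{tJ} and conjugating by P, we get:

e^{tM} =
  [1, t*exp(5*t) + exp(5*t) - 1, t*exp(5*t) + 2*exp(5*t) - 2]
  [0, -t*exp(5*t) + exp(5*t), -t*exp(5*t)]
  [0, t*exp(5*t), t*exp(5*t) + exp(5*t)]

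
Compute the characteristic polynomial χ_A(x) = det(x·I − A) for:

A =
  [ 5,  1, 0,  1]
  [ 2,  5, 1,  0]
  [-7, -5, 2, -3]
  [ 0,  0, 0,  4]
x^4 - 16*x^3 + 96*x^2 - 256*x + 256

Expanding det(x·I − A) (e.g. by cofactor expansion or by noting that A is similar to its Jordan form J, which has the same characteristic polynomial as A) gives
  χ_A(x) = x^4 - 16*x^3 + 96*x^2 - 256*x + 256
which factors as (x - 4)^4. The eigenvalues (with algebraic multiplicities) are λ = 4 with multiplicity 4.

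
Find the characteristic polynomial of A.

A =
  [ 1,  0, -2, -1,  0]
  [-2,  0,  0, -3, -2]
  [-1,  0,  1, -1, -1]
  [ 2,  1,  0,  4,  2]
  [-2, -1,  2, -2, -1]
x^5 - 5*x^4 + 10*x^3 - 10*x^2 + 5*x - 1

Expanding det(x·I − A) (e.g. by cofactor expansion or by noting that A is similar to its Jordan form J, which has the same characteristic polynomial as A) gives
  χ_A(x) = x^5 - 5*x^4 + 10*x^3 - 10*x^2 + 5*x - 1
which factors as (x - 1)^5. The eigenvalues (with algebraic multiplicities) are λ = 1 with multiplicity 5.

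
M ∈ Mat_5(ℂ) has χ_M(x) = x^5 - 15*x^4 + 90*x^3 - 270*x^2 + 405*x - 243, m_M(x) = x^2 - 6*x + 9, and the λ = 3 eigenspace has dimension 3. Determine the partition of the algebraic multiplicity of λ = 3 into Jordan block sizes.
Block sizes for λ = 3: [2, 2, 1]

Step 1 — from the characteristic polynomial, algebraic multiplicity of λ = 3 is 5. From dim ker(M − (3)·I) = 3, there are exactly 3 Jordan blocks for λ = 3.
Step 2 — from the minimal polynomial, the factor (x − 3)^2 tells us the largest block for λ = 3 has size 2.
Step 3 — with total size 5, 3 blocks, and largest block 2, the block sizes (in nonincreasing order) are [2, 2, 1].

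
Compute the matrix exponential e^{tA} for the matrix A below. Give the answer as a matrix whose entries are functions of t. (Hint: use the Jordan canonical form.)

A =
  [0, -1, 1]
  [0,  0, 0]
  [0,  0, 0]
e^{tA} =
  [1, -t, t]
  [0, 1, 0]
  [0, 0, 1]

Strategy: write A = P · J · P⁻¹ where J is a Jordan canonical form, so e^{tA} = P · e^{tJ} · P⁻¹, and e^{tJ} can be computed block-by-block.

A has Jordan form
J =
  [0, 1, 0]
  [0, 0, 0]
  [0, 0, 0]
(up to reordering of blocks).

Per-block formulas:
  For a 1×1 block at λ = 0: exp(t · [0]) = [e^(0t)].
  For a 2×2 Jordan block J_2(0): exp(t · J_2(0)) = e^(0t)·(I + t·N), where N is the 2×2 nilpotent shift.

After assembling e^{tJ} and conjugating by P, we get:

e^{tA} =
  [1, -t, t]
  [0, 1, 0]
  [0, 0, 1]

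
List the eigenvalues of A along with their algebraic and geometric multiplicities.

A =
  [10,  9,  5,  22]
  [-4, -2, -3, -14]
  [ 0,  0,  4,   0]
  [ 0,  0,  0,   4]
λ = 4: alg = 4, geom = 2

Step 1 — factor the characteristic polynomial to read off the algebraic multiplicities:
  χ_A(x) = (x - 4)^4

Step 2 — compute geometric multiplicities via the rank-nullity identity g(λ) = n − rank(A − λI):
  rank(A − (4)·I) = 2, so dim ker(A − (4)·I) = n − 2 = 2

Summary:
  λ = 4: algebraic multiplicity = 4, geometric multiplicity = 2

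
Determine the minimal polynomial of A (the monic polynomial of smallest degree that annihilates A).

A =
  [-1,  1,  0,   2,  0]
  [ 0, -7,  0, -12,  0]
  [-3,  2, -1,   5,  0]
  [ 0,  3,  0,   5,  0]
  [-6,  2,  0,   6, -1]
x^2 + 2*x + 1

The characteristic polynomial is χ_A(x) = (x + 1)^5, so the eigenvalues are known. The minimal polynomial is
  m_A(x) = Π_λ (x − λ)^{k_λ}
where k_λ is the size of the *largest* Jordan block for λ (equivalently, the smallest k with (A − λI)^k v = 0 for every generalised eigenvector v of λ).

  λ = -1: largest Jordan block has size 2, contributing (x + 1)^2

So m_A(x) = (x + 1)^2 = x^2 + 2*x + 1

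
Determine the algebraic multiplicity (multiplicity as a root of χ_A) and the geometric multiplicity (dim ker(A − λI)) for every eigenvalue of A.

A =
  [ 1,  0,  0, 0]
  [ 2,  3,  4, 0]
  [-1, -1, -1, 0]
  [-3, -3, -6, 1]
λ = 1: alg = 4, geom = 3

Step 1 — factor the characteristic polynomial to read off the algebraic multiplicities:
  χ_A(x) = (x - 1)^4

Step 2 — compute geometric multiplicities via the rank-nullity identity g(λ) = n − rank(A − λI):
  rank(A − (1)·I) = 1, so dim ker(A − (1)·I) = n − 1 = 3

Summary:
  λ = 1: algebraic multiplicity = 4, geometric multiplicity = 3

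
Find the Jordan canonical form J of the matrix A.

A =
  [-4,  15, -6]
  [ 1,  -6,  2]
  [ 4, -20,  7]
J_2(-1) ⊕ J_1(-1)

The characteristic polynomial is
  det(x·I − A) = x^3 + 3*x^2 + 3*x + 1 = (x + 1)^3

Eigenvalues and multiplicities (the geometric multiplicity of λ is n − rank(A − λI), which equals the number of Jordan blocks for λ):
  λ = -1: algebraic multiplicity = 3, geometric multiplicity = 2

Determining the block sizes for each eigenvalue:
  λ = -1: 2 blocks summing to 3 forces exactly one block of size 2 and the rest size 1 → block sizes [2, 1]

Assembling the blocks gives a Jordan form
J =
  [-1,  1,  0]
  [ 0, -1,  0]
  [ 0,  0, -1]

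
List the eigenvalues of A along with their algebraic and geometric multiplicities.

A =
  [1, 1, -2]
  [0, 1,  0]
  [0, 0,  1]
λ = 1: alg = 3, geom = 2

Step 1 — factor the characteristic polynomial to read off the algebraic multiplicities:
  χ_A(x) = (x - 1)^3

Step 2 — compute geometric multiplicities via the rank-nullity identity g(λ) = n − rank(A − λI):
  rank(A − (1)·I) = 1, so dim ker(A − (1)·I) = n − 1 = 2

Summary:
  λ = 1: algebraic multiplicity = 3, geometric multiplicity = 2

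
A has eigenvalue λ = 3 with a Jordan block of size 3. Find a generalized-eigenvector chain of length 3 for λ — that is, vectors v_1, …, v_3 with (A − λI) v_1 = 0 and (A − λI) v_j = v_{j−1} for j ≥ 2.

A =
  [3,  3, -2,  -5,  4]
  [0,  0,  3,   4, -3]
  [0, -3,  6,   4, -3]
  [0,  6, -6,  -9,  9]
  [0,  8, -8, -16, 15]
A Jordan chain for λ = 3 of length 3:
v_1 = (-1, 0, 0, 0, 0)ᵀ
v_2 = (3, -3, -3, 6, 8)ᵀ
v_3 = (0, 1, 0, 0, 0)ᵀ

Let N = A − (3)·I. We want v_3 with N^3 v_3 = 0 but N^2 v_3 ≠ 0; then v_{j-1} := N · v_j for j = 3, …, 2.

Pick v_3 = (0, 1, 0, 0, 0)ᵀ.
Then v_2 = N · v_3 = (3, -3, -3, 6, 8)ᵀ.
Then v_1 = N · v_2 = (-1, 0, 0, 0, 0)ᵀ.

Sanity check: (A − (3)·I) v_1 = (0, 0, 0, 0, 0)ᵀ = 0. ✓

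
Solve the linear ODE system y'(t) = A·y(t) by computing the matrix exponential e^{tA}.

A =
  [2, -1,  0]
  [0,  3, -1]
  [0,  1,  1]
e^{tA} =
  [exp(2*t), -t^2*exp(2*t)/2 - t*exp(2*t), t^2*exp(2*t)/2]
  [0, t*exp(2*t) + exp(2*t), -t*exp(2*t)]
  [0, t*exp(2*t), -t*exp(2*t) + exp(2*t)]

Strategy: write A = P · J · P⁻¹ where J is a Jordan canonical form, so e^{tA} = P · e^{tJ} · P⁻¹, and e^{tJ} can be computed block-by-block.

A has Jordan form
J =
  [2, 1, 0]
  [0, 2, 1]
  [0, 0, 2]
(up to reordering of blocks).

Per-block formulas:
  For a 3×3 Jordan block J_3(2): exp(t · J_3(2)) = e^(2t)·(I + t·N + (t^2/2)·N^2), where N is the 3×3 nilpotent shift.

After assembling e^{tJ} and conjugating by P, we get:

e^{tA} =
  [exp(2*t), -t^2*exp(2*t)/2 - t*exp(2*t), t^2*exp(2*t)/2]
  [0, t*exp(2*t) + exp(2*t), -t*exp(2*t)]
  [0, t*exp(2*t), -t*exp(2*t) + exp(2*t)]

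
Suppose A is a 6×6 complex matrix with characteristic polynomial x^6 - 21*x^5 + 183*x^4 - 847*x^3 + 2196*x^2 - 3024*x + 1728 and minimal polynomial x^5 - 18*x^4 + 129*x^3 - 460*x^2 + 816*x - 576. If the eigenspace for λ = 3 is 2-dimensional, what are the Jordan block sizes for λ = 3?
Block sizes for λ = 3: [2, 1]

Step 1 — from the characteristic polynomial, algebraic multiplicity of λ = 3 is 3. From dim ker(A − (3)·I) = 2, there are exactly 2 Jordan blocks for λ = 3.
Step 2 — from the minimal polynomial, the factor (x − 3)^2 tells us the largest block for λ = 3 has size 2.
Step 3 — with total size 3, 2 blocks, and largest block 2, the block sizes (in nonincreasing order) are [2, 1].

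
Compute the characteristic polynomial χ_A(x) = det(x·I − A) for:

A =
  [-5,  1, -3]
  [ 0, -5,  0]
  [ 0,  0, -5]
x^3 + 15*x^2 + 75*x + 125

Expanding det(x·I − A) (e.g. by cofactor expansion or by noting that A is similar to its Jordan form J, which has the same characteristic polynomial as A) gives
  χ_A(x) = x^3 + 15*x^2 + 75*x + 125
which factors as (x + 5)^3. The eigenvalues (with algebraic multiplicities) are λ = -5 with multiplicity 3.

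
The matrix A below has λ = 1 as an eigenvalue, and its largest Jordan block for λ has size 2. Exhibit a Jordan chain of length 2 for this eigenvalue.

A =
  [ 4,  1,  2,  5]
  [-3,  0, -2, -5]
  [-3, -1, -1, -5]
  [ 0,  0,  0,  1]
A Jordan chain for λ = 1 of length 2:
v_1 = (3, -3, -3, 0)ᵀ
v_2 = (1, 0, 0, 0)ᵀ

Let N = A − (1)·I. We want v_2 with N^2 v_2 = 0 but N^1 v_2 ≠ 0; then v_{j-1} := N · v_j for j = 2, …, 2.

Pick v_2 = (1, 0, 0, 0)ᵀ.
Then v_1 = N · v_2 = (3, -3, -3, 0)ᵀ.

Sanity check: (A − (1)·I) v_1 = (0, 0, 0, 0)ᵀ = 0. ✓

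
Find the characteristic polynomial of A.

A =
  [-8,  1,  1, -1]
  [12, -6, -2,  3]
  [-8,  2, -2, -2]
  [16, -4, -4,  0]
x^4 + 16*x^3 + 96*x^2 + 256*x + 256

Expanding det(x·I − A) (e.g. by cofactor expansion or by noting that A is similar to its Jordan form J, which has the same characteristic polynomial as A) gives
  χ_A(x) = x^4 + 16*x^3 + 96*x^2 + 256*x + 256
which factors as (x + 4)^4. The eigenvalues (with algebraic multiplicities) are λ = -4 with multiplicity 4.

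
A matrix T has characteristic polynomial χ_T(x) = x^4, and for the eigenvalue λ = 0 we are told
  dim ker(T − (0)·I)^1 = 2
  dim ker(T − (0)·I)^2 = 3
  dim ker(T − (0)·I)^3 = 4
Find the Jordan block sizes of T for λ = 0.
Block sizes for λ = 0: [3, 1]

From the dimensions of kernels of powers, the number of Jordan blocks of size at least j is d_j − d_{j−1} where d_j = dim ker(N^j) (with d_0 = 0). Computing the differences gives [2, 1, 1].
The number of blocks of size exactly k is (#blocks of size ≥ k) − (#blocks of size ≥ k + 1), so the partition is: 1 block(s) of size 1, 1 block(s) of size 3.
In nonincreasing order the block sizes are [3, 1].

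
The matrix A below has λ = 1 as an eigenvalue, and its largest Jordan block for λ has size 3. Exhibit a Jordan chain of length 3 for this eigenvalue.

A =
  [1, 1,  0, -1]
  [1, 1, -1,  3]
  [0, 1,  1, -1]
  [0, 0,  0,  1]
A Jordan chain for λ = 1 of length 3:
v_1 = (1, 0, 1, 0)ᵀ
v_2 = (0, 1, 0, 0)ᵀ
v_3 = (1, 0, 0, 0)ᵀ

Let N = A − (1)·I. We want v_3 with N^3 v_3 = 0 but N^2 v_3 ≠ 0; then v_{j-1} := N · v_j for j = 3, …, 2.

Pick v_3 = (1, 0, 0, 0)ᵀ.
Then v_2 = N · v_3 = (0, 1, 0, 0)ᵀ.
Then v_1 = N · v_2 = (1, 0, 1, 0)ᵀ.

Sanity check: (A − (1)·I) v_1 = (0, 0, 0, 0)ᵀ = 0. ✓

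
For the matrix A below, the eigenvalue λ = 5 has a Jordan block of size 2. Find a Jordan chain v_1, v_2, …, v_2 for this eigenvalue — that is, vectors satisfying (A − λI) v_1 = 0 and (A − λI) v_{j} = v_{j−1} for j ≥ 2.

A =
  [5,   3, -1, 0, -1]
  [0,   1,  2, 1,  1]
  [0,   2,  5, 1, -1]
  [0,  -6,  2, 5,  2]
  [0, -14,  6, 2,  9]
A Jordan chain for λ = 5 of length 2:
v_1 = (3, -4, 2, -6, -14)ᵀ
v_2 = (0, 1, 0, 0, 0)ᵀ

Let N = A − (5)·I. We want v_2 with N^2 v_2 = 0 but N^1 v_2 ≠ 0; then v_{j-1} := N · v_j for j = 2, …, 2.

Pick v_2 = (0, 1, 0, 0, 0)ᵀ.
Then v_1 = N · v_2 = (3, -4, 2, -6, -14)ᵀ.

Sanity check: (A − (5)·I) v_1 = (0, 0, 0, 0, 0)ᵀ = 0. ✓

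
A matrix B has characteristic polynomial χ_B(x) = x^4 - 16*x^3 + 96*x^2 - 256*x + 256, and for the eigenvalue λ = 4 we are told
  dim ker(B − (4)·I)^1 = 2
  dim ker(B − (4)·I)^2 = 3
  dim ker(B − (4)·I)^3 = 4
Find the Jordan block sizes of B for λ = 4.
Block sizes for λ = 4: [3, 1]

From the dimensions of kernels of powers, the number of Jordan blocks of size at least j is d_j − d_{j−1} where d_j = dim ker(N^j) (with d_0 = 0). Computing the differences gives [2, 1, 1].
The number of blocks of size exactly k is (#blocks of size ≥ k) − (#blocks of size ≥ k + 1), so the partition is: 1 block(s) of size 1, 1 block(s) of size 3.
In nonincreasing order the block sizes are [3, 1].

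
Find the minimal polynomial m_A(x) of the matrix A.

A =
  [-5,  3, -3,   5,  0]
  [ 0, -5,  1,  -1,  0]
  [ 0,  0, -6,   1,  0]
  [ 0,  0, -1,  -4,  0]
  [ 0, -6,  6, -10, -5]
x^3 + 15*x^2 + 75*x + 125

The characteristic polynomial is χ_A(x) = (x + 5)^5, so the eigenvalues are known. The minimal polynomial is
  m_A(x) = Π_λ (x − λ)^{k_λ}
where k_λ is the size of the *largest* Jordan block for λ (equivalently, the smallest k with (A − λI)^k v = 0 for every generalised eigenvector v of λ).

  λ = -5: largest Jordan block has size 3, contributing (x + 5)^3

So m_A(x) = (x + 5)^3 = x^3 + 15*x^2 + 75*x + 125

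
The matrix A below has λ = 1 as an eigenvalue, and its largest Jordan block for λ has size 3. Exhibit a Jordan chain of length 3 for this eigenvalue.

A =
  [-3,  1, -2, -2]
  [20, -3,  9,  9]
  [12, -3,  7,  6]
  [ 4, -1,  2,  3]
A Jordan chain for λ = 1 of length 3:
v_1 = (4, -16, -12, -4)ᵀ
v_2 = (-4, 20, 12, 4)ᵀ
v_3 = (1, 0, 0, 0)ᵀ

Let N = A − (1)·I. We want v_3 with N^3 v_3 = 0 but N^2 v_3 ≠ 0; then v_{j-1} := N · v_j for j = 3, …, 2.

Pick v_3 = (1, 0, 0, 0)ᵀ.
Then v_2 = N · v_3 = (-4, 20, 12, 4)ᵀ.
Then v_1 = N · v_2 = (4, -16, -12, -4)ᵀ.

Sanity check: (A − (1)·I) v_1 = (0, 0, 0, 0)ᵀ = 0. ✓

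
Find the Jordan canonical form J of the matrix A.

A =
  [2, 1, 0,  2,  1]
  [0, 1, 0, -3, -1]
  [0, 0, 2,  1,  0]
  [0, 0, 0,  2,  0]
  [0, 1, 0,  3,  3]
J_2(2) ⊕ J_2(2) ⊕ J_1(2)

The characteristic polynomial is
  det(x·I − A) = x^5 - 10*x^4 + 40*x^3 - 80*x^2 + 80*x - 32 = (x - 2)^5

Eigenvalues and multiplicities (the geometric multiplicity of λ is n − rank(A − λI), which equals the number of Jordan blocks for λ):
  λ = 2: algebraic multiplicity = 5, geometric multiplicity = 3

Determining the block sizes for each eigenvalue:
  λ = 2: with am = 5 and gm = 3, the partition is not yet determined (e.g. several partitions of 5 into 3 parts exist). Let N = A − (2)·I. Computing rank(N^1) = 2, rank(N^2) = 0; the number of blocks of size ≥ j is rank(N^{j−1}) − rank(N^j), giving [3, 2]. So we have 2 block(s) of size 2, 1 block(s) of size 1 → block sizes [2, 2, 1]

Assembling the blocks gives a Jordan form
J =
  [2, 1, 0, 0, 0]
  [0, 2, 0, 0, 0]
  [0, 0, 2, 1, 0]
  [0, 0, 0, 2, 0]
  [0, 0, 0, 0, 2]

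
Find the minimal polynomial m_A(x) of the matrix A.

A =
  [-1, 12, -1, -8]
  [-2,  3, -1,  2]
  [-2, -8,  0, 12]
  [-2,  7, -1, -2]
x^3 + x^2 - 10*x + 8

The characteristic polynomial is χ_A(x) = (x - 2)*(x - 1)^2*(x + 4), so the eigenvalues are known. The minimal polynomial is
  m_A(x) = Π_λ (x − λ)^{k_λ}
where k_λ is the size of the *largest* Jordan block for λ (equivalently, the smallest k with (A − λI)^k v = 0 for every generalised eigenvector v of λ).

  λ = -4: largest Jordan block has size 1, contributing (x + 4)
  λ = 1: largest Jordan block has size 1, contributing (x − 1)
  λ = 2: largest Jordan block has size 1, contributing (x − 2)

So m_A(x) = (x - 2)*(x - 1)*(x + 4) = x^3 + x^2 - 10*x + 8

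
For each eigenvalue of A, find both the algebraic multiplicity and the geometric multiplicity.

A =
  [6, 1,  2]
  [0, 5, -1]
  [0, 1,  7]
λ = 6: alg = 3, geom = 1

Step 1 — factor the characteristic polynomial to read off the algebraic multiplicities:
  χ_A(x) = (x - 6)^3

Step 2 — compute geometric multiplicities via the rank-nullity identity g(λ) = n − rank(A − λI):
  rank(A − (6)·I) = 2, so dim ker(A − (6)·I) = n − 2 = 1

Summary:
  λ = 6: algebraic multiplicity = 3, geometric multiplicity = 1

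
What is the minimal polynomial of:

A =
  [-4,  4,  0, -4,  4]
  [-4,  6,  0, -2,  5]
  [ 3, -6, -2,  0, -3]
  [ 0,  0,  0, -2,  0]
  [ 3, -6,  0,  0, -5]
x^3 + 3*x^2 - 4

The characteristic polynomial is χ_A(x) = (x - 1)*(x + 2)^4, so the eigenvalues are known. The minimal polynomial is
  m_A(x) = Π_λ (x − λ)^{k_λ}
where k_λ is the size of the *largest* Jordan block for λ (equivalently, the smallest k with (A − λI)^k v = 0 for every generalised eigenvector v of λ).

  λ = -2: largest Jordan block has size 2, contributing (x + 2)^2
  λ = 1: largest Jordan block has size 1, contributing (x − 1)

So m_A(x) = (x - 1)*(x + 2)^2 = x^3 + 3*x^2 - 4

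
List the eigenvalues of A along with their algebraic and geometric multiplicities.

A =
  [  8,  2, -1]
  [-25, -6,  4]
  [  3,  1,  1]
λ = 1: alg = 3, geom = 1

Step 1 — factor the characteristic polynomial to read off the algebraic multiplicities:
  χ_A(x) = (x - 1)^3

Step 2 — compute geometric multiplicities via the rank-nullity identity g(λ) = n − rank(A − λI):
  rank(A − (1)·I) = 2, so dim ker(A − (1)·I) = n − 2 = 1

Summary:
  λ = 1: algebraic multiplicity = 3, geometric multiplicity = 1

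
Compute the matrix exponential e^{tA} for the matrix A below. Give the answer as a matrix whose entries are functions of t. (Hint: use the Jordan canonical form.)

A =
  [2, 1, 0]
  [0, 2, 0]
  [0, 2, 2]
e^{tA} =
  [exp(2*t), t*exp(2*t), 0]
  [0, exp(2*t), 0]
  [0, 2*t*exp(2*t), exp(2*t)]

Strategy: write A = P · J · P⁻¹ where J is a Jordan canonical form, so e^{tA} = P · e^{tJ} · P⁻¹, and e^{tJ} can be computed block-by-block.

A has Jordan form
J =
  [2, 1, 0]
  [0, 2, 0]
  [0, 0, 2]
(up to reordering of blocks).

Per-block formulas:
  For a 1×1 block at λ = 2: exp(t · [2]) = [e^(2t)].
  For a 2×2 Jordan block J_2(2): exp(t · J_2(2)) = e^(2t)·(I + t·N), where N is the 2×2 nilpotent shift.

After assembling e^{tJ} and conjugating by P, we get:

e^{tA} =
  [exp(2*t), t*exp(2*t), 0]
  [0, exp(2*t), 0]
  [0, 2*t*exp(2*t), exp(2*t)]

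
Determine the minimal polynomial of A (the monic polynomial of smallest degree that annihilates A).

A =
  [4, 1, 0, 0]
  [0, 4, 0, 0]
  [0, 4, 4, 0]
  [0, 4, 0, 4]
x^2 - 8*x + 16

The characteristic polynomial is χ_A(x) = (x - 4)^4, so the eigenvalues are known. The minimal polynomial is
  m_A(x) = Π_λ (x − λ)^{k_λ}
where k_λ is the size of the *largest* Jordan block for λ (equivalently, the smallest k with (A − λI)^k v = 0 for every generalised eigenvector v of λ).

  λ = 4: largest Jordan block has size 2, contributing (x − 4)^2

So m_A(x) = (x - 4)^2 = x^2 - 8*x + 16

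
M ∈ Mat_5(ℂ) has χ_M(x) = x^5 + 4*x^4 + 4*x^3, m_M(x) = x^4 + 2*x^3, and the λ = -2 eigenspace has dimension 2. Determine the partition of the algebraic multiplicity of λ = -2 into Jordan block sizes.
Block sizes for λ = -2: [1, 1]

Step 1 — from the characteristic polynomial, algebraic multiplicity of λ = -2 is 2. From dim ker(M − (-2)·I) = 2, there are exactly 2 Jordan blocks for λ = -2.
Step 2 — from the minimal polynomial, the factor (x + 2) tells us the largest block for λ = -2 has size 1.
Step 3 — with total size 2, 2 blocks, and largest block 1, the block sizes (in nonincreasing order) are [1, 1].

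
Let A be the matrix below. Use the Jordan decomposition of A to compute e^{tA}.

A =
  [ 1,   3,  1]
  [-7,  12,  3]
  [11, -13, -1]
e^{tA} =
  [-t^2*exp(4*t)/2 - 3*t*exp(4*t) + exp(4*t), t^2*exp(4*t) + 3*t*exp(4*t), t^2*exp(4*t)/2 + t*exp(4*t)]
  [-t^2*exp(4*t) - 7*t*exp(4*t), 2*t^2*exp(4*t) + 8*t*exp(4*t) + exp(4*t), t^2*exp(4*t) + 3*t*exp(4*t)]
  [3*t^2*exp(4*t)/2 + 11*t*exp(4*t), -3*t^2*exp(4*t) - 13*t*exp(4*t), -3*t^2*exp(4*t)/2 - 5*t*exp(4*t) + exp(4*t)]

Strategy: write A = P · J · P⁻¹ where J is a Jordan canonical form, so e^{tA} = P · e^{tJ} · P⁻¹, and e^{tJ} can be computed block-by-block.

A has Jordan form
J =
  [4, 1, 0]
  [0, 4, 1]
  [0, 0, 4]
(up to reordering of blocks).

Per-block formulas:
  For a 3×3 Jordan block J_3(4): exp(t · J_3(4)) = e^(4t)·(I + t·N + (t^2/2)·N^2), where N is the 3×3 nilpotent shift.

After assembling e^{tJ} and conjugating by P, we get:

e^{tA} =
  [-t^2*exp(4*t)/2 - 3*t*exp(4*t) + exp(4*t), t^2*exp(4*t) + 3*t*exp(4*t), t^2*exp(4*t)/2 + t*exp(4*t)]
  [-t^2*exp(4*t) - 7*t*exp(4*t), 2*t^2*exp(4*t) + 8*t*exp(4*t) + exp(4*t), t^2*exp(4*t) + 3*t*exp(4*t)]
  [3*t^2*exp(4*t)/2 + 11*t*exp(4*t), -3*t^2*exp(4*t) - 13*t*exp(4*t), -3*t^2*exp(4*t)/2 - 5*t*exp(4*t) + exp(4*t)]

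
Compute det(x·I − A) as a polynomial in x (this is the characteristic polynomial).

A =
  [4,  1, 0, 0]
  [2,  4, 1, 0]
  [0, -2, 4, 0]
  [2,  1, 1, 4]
x^4 - 16*x^3 + 96*x^2 - 256*x + 256

Expanding det(x·I − A) (e.g. by cofactor expansion or by noting that A is similar to its Jordan form J, which has the same characteristic polynomial as A) gives
  χ_A(x) = x^4 - 16*x^3 + 96*x^2 - 256*x + 256
which factors as (x - 4)^4. The eigenvalues (with algebraic multiplicities) are λ = 4 with multiplicity 4.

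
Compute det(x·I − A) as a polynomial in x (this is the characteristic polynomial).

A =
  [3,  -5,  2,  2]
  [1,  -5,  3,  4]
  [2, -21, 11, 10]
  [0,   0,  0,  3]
x^4 - 12*x^3 + 54*x^2 - 108*x + 81

Expanding det(x·I − A) (e.g. by cofactor expansion or by noting that A is similar to its Jordan form J, which has the same characteristic polynomial as A) gives
  χ_A(x) = x^4 - 12*x^3 + 54*x^2 - 108*x + 81
which factors as (x - 3)^4. The eigenvalues (with algebraic multiplicities) are λ = 3 with multiplicity 4.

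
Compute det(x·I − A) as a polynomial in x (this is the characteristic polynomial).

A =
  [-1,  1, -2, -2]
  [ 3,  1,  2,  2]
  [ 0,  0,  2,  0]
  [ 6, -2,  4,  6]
x^4 - 8*x^3 + 24*x^2 - 32*x + 16

Expanding det(x·I − A) (e.g. by cofactor expansion or by noting that A is similar to its Jordan form J, which has the same characteristic polynomial as A) gives
  χ_A(x) = x^4 - 8*x^3 + 24*x^2 - 32*x + 16
which factors as (x - 2)^4. The eigenvalues (with algebraic multiplicities) are λ = 2 with multiplicity 4.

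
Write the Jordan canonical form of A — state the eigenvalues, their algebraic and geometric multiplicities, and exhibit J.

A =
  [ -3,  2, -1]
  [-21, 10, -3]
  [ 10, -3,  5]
J_3(4)

The characteristic polynomial is
  det(x·I − A) = x^3 - 12*x^2 + 48*x - 64 = (x - 4)^3

Eigenvalues and multiplicities (the geometric multiplicity of λ is n − rank(A − λI), which equals the number of Jordan blocks for λ):
  λ = 4: algebraic multiplicity = 3, geometric multiplicity = 1

Determining the block sizes for each eigenvalue:
  λ = 4: one block (gm = 1), so the single block has size am = 3 → block sizes [3]

Assembling the blocks gives a Jordan form
J =
  [4, 1, 0]
  [0, 4, 1]
  [0, 0, 4]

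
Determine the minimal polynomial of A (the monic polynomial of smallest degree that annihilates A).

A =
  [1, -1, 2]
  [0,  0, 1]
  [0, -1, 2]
x^3 - 3*x^2 + 3*x - 1

The characteristic polynomial is χ_A(x) = (x - 1)^3, so the eigenvalues are known. The minimal polynomial is
  m_A(x) = Π_λ (x − λ)^{k_λ}
where k_λ is the size of the *largest* Jordan block for λ (equivalently, the smallest k with (A − λI)^k v = 0 for every generalised eigenvector v of λ).

  λ = 1: largest Jordan block has size 3, contributing (x − 1)^3

So m_A(x) = (x - 1)^3 = x^3 - 3*x^2 + 3*x - 1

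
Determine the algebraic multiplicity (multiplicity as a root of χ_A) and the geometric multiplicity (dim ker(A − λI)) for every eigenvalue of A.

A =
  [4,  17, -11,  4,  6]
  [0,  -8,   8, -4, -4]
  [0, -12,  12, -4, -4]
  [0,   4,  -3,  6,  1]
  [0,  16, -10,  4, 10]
λ = 4: alg = 3, geom = 2; λ = 6: alg = 2, geom = 1

Step 1 — factor the characteristic polynomial to read off the algebraic multiplicities:
  χ_A(x) = (x - 6)^2*(x - 4)^3

Step 2 — compute geometric multiplicities via the rank-nullity identity g(λ) = n − rank(A − λI):
  rank(A − (4)·I) = 3, so dim ker(A − (4)·I) = n − 3 = 2
  rank(A − (6)·I) = 4, so dim ker(A − (6)·I) = n − 4 = 1

Summary:
  λ = 4: algebraic multiplicity = 3, geometric multiplicity = 2
  λ = 6: algebraic multiplicity = 2, geometric multiplicity = 1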